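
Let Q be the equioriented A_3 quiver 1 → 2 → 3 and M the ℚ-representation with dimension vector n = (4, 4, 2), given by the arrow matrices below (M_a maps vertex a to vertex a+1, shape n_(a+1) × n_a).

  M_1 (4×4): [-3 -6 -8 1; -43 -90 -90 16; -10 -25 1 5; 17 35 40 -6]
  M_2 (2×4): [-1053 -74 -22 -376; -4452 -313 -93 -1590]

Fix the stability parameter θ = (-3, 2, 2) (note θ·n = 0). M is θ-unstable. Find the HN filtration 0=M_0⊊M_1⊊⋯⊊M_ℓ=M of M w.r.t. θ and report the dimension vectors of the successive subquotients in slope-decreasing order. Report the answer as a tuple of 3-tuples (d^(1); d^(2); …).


Via rank(M_{q-1}∘⋯∘M_p): M ≅ I[1,2]^2, I[1,3]^2.
μ_θ-semistable layers: μ^(1)=2; μ^(2)=-3

((0, 4, 2); (4, 0, 0))


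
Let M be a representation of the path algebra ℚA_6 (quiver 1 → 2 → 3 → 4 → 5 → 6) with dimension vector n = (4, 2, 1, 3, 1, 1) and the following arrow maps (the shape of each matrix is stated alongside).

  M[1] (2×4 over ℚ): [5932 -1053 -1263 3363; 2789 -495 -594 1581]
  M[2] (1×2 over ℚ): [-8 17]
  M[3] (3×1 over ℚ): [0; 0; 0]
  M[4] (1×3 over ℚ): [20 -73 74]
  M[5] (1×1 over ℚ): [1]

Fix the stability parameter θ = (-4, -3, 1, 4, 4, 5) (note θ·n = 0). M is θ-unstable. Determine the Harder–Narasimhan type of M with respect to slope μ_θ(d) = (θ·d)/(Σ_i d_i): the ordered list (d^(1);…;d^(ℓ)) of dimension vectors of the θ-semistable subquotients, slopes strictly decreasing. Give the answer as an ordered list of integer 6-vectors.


Interval decomposition of M: I[1,1]^2, I[1,2], I[1,3], I[4,4]^2, I[4,6].
HN type (ℓ=5): μ^(1)=5; μ^(2)=4; μ^(3)=1; μ^(4)=-3; μ^(5)=-4

((0, 0, 0, 0, 0, 1); (0, 0, 0, 3, 1, 0); (0, 0, 1, 0, 0, 0); (0, 2, 0, 0, 0, 0); (4, 0, 0, 0, 0, 0))


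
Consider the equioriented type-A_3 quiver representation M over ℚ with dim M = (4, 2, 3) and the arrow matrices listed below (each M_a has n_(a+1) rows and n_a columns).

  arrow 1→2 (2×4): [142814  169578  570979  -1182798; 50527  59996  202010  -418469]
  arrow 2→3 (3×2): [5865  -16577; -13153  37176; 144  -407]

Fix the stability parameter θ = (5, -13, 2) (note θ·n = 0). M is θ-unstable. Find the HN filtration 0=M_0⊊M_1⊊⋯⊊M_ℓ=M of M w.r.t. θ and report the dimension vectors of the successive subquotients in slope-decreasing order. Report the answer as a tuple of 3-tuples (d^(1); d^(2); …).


Interval decomposition of M: I[1,1]^2, I[1,3]^2, I[3,3].
HN type (ℓ=3): μ^(1)=5; μ^(2)=2; μ^(3)=-4

((2, 0, 0); (0, 0, 3); (2, 2, 0))


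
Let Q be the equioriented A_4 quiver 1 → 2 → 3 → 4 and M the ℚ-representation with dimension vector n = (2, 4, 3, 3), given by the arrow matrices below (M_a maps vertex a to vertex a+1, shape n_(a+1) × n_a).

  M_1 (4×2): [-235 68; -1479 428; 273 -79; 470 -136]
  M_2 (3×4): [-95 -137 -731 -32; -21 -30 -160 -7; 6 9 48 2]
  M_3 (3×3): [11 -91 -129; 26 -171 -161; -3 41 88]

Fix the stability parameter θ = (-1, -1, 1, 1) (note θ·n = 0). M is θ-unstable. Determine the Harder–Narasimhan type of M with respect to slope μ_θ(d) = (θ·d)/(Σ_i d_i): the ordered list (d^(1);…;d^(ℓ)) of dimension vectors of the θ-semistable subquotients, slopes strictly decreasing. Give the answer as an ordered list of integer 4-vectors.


Barcode: M ≅ I[1,4]^2, I[2,2], I[2,4]. HN layers by μ_θ (2 steps, strictly decreasing):
  μ^(1)=1; μ^(2)=-1

((0, 0, 3, 3); (2, 4, 0, 0))


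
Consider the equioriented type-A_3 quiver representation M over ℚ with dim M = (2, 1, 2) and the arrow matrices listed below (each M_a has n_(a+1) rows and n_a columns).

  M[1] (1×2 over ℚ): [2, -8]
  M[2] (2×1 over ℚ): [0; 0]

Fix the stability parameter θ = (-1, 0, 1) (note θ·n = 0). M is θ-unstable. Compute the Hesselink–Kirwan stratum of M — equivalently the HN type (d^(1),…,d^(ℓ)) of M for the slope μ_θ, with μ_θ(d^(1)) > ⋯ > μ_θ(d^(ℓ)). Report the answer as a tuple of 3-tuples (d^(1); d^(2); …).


Interval decomposition of M: I[1,1], I[1,2], I[3,3]^2.
HN type (ℓ=3): μ^(1)=1; μ^(2)=0; μ^(3)=-1

((0, 0, 2); (0, 1, 0); (2, 0, 0))


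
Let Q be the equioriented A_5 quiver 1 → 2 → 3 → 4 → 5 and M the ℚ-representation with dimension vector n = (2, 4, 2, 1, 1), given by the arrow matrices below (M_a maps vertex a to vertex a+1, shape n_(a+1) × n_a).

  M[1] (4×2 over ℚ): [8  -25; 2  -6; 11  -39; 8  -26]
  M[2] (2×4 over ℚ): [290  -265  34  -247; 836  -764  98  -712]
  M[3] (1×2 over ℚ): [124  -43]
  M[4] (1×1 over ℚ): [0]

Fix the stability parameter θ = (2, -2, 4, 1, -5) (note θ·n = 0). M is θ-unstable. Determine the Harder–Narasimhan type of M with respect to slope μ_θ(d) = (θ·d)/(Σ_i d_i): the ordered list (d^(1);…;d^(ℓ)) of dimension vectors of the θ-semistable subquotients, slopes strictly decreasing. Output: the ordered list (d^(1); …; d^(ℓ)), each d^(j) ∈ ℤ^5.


Barcode: M ≅ I[1,2], I[1,4], I[2,2], I[2,3], I[5,5]. HN layers by μ_θ (5 steps, strictly decreasing):
  μ^(1)=4; μ^(2)=5/2; μ^(3)=0; μ^(4)=-2; μ^(5)=-5

((0, 0, 1, 0, 0); (0, 0, 1, 1, 0); (2, 2, 0, 0, 0); (0, 2, 0, 0, 0); (0, 0, 0, 0, 1))


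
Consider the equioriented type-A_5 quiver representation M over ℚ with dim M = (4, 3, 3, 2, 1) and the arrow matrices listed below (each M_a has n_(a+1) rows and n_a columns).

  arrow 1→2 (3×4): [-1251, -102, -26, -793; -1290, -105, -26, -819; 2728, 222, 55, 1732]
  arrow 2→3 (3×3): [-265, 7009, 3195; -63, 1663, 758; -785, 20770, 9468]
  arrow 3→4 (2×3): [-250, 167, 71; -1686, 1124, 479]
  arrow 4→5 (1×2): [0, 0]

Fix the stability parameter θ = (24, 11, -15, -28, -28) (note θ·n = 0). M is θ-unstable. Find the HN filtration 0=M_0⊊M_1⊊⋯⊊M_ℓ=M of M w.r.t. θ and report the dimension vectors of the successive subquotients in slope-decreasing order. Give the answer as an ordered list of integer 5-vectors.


Barcode: M ≅ I[1,1], I[1,3], I[1,4]^2, I[5,5]. HN layers by μ_θ (4 steps, strictly decreasing):
  μ^(1)=24; μ^(2)=20/3; μ^(3)=-2; μ^(4)=-28

((1, 0, 0, 0, 0); (1, 1, 1, 0, 0); (2, 2, 2, 2, 0); (0, 0, 0, 0, 1))


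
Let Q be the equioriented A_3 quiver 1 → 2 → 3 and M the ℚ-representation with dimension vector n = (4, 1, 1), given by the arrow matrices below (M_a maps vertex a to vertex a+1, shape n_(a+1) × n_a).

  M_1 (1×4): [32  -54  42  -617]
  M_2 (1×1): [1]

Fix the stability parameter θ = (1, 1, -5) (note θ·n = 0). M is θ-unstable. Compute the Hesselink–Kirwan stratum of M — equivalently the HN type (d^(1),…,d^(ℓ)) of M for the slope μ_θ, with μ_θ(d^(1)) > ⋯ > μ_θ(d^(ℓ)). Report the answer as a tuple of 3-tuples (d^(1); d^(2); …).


Via rank(M_{q-1}∘⋯∘M_p): M ≅ I[1,1]^3, I[1,3].
μ_θ-semistable layers: μ^(1)=1; μ^(2)=-1

((3, 0, 0); (1, 1, 1))


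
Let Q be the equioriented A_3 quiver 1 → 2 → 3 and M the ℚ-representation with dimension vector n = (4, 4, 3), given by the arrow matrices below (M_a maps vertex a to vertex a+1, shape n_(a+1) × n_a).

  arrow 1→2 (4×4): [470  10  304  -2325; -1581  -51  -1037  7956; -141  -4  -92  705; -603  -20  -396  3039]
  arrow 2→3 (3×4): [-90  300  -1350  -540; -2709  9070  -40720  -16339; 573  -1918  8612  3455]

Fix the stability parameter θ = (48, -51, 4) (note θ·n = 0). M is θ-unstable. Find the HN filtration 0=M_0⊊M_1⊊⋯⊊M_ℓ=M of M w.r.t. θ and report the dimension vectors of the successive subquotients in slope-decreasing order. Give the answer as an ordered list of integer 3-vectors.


Barcode: M ≅ I[1,1], I[1,2]^2, I[1,3], I[2,3], I[3,3]. HN layers by μ_θ (4 steps, strictly decreasing):
  μ^(1)=48; μ^(2)=4; μ^(3)=-3/2; μ^(4)=-51

((1, 0, 0); (0, 0, 3); (3, 3, 0); (0, 1, 0))


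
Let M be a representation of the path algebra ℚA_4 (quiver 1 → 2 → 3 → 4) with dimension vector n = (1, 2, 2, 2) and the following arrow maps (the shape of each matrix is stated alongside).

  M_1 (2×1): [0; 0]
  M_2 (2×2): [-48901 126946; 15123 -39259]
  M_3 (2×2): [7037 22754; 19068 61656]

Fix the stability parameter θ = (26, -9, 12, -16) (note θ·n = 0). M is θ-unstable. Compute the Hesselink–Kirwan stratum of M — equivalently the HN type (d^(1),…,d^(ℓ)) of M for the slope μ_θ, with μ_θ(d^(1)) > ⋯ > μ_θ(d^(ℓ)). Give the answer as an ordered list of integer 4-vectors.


Via rank(M_{q-1}∘⋯∘M_p): M ≅ I[1,1], I[2,3], I[2,4], I[4,4].
μ_θ-semistable layers: μ^(1)=26; μ^(2)=12; μ^(3)=-2; μ^(4)=-9; μ^(5)=-16

((1, 0, 0, 0); (0, 0, 1, 0); (0, 0, 1, 1); (0, 2, 0, 0); (0, 0, 0, 1))


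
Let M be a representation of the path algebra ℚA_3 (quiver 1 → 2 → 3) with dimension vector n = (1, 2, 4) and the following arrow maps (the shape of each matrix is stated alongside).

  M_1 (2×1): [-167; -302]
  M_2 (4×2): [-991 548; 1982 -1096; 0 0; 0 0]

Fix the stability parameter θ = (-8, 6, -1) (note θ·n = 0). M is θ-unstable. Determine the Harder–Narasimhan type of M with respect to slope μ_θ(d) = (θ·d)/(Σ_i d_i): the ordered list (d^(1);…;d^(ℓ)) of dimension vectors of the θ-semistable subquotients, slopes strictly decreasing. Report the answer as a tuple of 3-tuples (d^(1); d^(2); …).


Barcode: M ≅ I[1,3], I[2,2], I[3,3]^3. HN layers by μ_θ (4 steps, strictly decreasing):
  μ^(1)=6; μ^(2)=5/2; μ^(3)=-1; μ^(4)=-8

((0, 1, 0); (0, 1, 1); (0, 0, 3); (1, 0, 0))


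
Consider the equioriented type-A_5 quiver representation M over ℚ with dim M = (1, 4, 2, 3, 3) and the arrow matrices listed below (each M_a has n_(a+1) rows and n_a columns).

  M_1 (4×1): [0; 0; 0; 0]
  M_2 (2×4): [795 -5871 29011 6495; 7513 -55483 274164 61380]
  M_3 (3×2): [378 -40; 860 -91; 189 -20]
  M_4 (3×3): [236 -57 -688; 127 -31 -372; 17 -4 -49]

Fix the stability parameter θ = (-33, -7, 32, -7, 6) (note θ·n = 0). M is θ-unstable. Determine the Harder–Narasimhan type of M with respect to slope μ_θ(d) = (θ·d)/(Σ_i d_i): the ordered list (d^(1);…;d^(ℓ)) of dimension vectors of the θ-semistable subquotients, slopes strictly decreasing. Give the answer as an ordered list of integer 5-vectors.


Interval decomposition of M: I[1,1], I[2,2]^2, I[2,5]^2, I[4,5].
HN type (ℓ=4): μ^(1)=31/3; μ^(2)=6; μ^(3)=-7; μ^(4)=-33

((0, 0, 2, 2, 2); (0, 0, 0, 0, 1); (0, 4, 0, 1, 0); (1, 0, 0, 0, 0))


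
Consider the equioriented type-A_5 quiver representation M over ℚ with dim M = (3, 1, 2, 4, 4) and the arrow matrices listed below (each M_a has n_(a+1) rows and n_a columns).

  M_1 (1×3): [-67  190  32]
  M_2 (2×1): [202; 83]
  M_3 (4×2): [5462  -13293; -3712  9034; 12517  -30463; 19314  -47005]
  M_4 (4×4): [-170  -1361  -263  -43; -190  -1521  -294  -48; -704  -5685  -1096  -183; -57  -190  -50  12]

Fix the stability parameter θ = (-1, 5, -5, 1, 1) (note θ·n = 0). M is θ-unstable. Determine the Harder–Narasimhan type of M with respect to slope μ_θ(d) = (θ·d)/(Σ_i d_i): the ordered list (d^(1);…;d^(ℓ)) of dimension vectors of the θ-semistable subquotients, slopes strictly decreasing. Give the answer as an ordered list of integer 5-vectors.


Interval decomposition of M: I[1,1]^2, I[1,5], I[3,5], I[4,5]^2.
HN type (ℓ=4): μ^(1)=1; μ^(2)=0; μ^(3)=-1; μ^(4)=-5

((0, 0, 0, 4, 4); (0, 1, 1, 0, 0); (3, 0, 0, 0, 0); (0, 0, 1, 0, 0))


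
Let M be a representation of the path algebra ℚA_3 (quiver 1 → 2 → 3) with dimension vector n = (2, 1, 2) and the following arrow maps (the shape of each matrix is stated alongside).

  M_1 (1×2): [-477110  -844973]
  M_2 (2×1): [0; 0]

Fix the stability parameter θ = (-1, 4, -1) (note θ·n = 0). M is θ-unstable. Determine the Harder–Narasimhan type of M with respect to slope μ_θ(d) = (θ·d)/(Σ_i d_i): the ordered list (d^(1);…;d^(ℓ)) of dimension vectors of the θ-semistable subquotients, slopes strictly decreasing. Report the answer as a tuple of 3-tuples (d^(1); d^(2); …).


Interval decomposition of M: I[1,1], I[1,2], I[3,3]^2.
HN type (ℓ=2): μ^(1)=4; μ^(2)=-1

((0, 1, 0); (2, 0, 2))


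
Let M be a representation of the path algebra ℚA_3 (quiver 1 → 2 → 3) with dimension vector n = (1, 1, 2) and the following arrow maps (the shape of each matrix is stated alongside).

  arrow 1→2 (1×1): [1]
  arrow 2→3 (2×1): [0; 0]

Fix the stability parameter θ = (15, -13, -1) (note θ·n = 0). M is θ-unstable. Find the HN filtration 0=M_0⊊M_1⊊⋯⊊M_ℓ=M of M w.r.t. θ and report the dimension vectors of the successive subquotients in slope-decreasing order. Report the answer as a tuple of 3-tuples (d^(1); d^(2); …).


Barcode: M ≅ I[1,2], I[3,3]^2. HN layers by μ_θ (2 steps, strictly decreasing):
  μ^(1)=1; μ^(2)=-1

((1, 1, 0); (0, 0, 2))


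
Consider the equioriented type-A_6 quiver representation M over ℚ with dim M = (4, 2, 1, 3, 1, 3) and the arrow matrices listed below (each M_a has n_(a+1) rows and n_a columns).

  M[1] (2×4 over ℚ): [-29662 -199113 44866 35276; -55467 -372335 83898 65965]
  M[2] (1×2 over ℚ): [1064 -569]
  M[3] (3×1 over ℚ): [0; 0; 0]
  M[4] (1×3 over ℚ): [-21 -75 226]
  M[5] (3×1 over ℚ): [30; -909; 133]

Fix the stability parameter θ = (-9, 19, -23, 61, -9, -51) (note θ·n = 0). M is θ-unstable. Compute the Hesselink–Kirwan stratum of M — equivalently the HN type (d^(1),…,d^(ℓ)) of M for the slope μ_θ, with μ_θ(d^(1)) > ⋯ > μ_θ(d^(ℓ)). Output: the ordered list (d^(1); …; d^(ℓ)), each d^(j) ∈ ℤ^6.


Barcode: M ≅ I[1,1]^2, I[1,2], I[1,3], I[4,4]^2, I[4,6], I[6,6]^2. HN layers by μ_θ (6 steps, strictly decreasing):
  μ^(1)=61; μ^(2)=19; μ^(3)=1/3; μ^(4)=-2; μ^(5)=-9; μ^(6)=-51

((0, 0, 0, 2, 0, 0); (0, 1, 0, 0, 0, 0); (0, 0, 0, 1, 1, 1); (0, 1, 1, 0, 0, 0); (4, 0, 0, 0, 0, 0); (0, 0, 0, 0, 0, 2))


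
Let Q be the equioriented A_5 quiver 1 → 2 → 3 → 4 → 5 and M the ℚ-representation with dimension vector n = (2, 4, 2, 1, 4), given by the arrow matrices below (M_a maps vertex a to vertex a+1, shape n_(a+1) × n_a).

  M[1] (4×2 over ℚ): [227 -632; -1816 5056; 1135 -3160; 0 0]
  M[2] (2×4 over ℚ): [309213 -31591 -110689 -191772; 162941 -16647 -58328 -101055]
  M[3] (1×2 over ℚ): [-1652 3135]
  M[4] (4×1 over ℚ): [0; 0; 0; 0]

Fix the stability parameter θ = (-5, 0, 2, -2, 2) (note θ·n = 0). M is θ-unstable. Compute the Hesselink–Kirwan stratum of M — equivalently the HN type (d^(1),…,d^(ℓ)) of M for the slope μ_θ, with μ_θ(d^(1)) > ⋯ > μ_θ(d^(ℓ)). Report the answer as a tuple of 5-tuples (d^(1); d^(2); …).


Interval decomposition of M: I[1,1], I[1,4], I[2,2]^2, I[2,3], I[5,5]^4.
HN type (ℓ=3): μ^(1)=2; μ^(2)=0; μ^(3)=-5

((0, 0, 1, 0, 4); (0, 4, 1, 1, 0); (2, 0, 0, 0, 0))


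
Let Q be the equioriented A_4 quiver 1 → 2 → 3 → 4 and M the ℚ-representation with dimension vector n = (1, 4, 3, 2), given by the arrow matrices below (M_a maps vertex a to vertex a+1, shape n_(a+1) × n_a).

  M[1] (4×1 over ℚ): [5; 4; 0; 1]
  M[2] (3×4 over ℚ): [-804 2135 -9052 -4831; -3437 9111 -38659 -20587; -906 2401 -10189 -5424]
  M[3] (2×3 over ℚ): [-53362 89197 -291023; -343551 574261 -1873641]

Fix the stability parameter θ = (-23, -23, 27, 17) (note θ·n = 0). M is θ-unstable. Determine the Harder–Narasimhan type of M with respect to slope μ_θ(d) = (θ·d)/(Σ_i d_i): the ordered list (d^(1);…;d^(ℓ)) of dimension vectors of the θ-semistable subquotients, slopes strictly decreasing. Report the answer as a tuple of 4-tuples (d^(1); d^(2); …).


Barcode: M ≅ I[1,4], I[2,2], I[2,3], I[2,4]. HN layers by μ_θ (3 steps, strictly decreasing):
  μ^(1)=27; μ^(2)=22; μ^(3)=-23

((0, 0, 1, 0); (0, 0, 2, 2); (1, 4, 0, 0))


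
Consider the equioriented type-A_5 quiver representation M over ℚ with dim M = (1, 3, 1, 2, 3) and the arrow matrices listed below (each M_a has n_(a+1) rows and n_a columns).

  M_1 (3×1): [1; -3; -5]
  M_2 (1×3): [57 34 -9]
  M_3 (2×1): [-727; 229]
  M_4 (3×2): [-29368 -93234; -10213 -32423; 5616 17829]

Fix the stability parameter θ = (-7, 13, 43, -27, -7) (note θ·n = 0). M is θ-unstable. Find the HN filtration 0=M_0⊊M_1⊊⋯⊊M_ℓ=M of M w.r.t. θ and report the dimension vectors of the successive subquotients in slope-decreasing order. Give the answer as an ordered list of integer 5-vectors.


Barcode: M ≅ I[1,2], I[2,2], I[2,5], I[4,5], I[5,5]. HN layers by μ_θ (4 steps, strictly decreasing):
  μ^(1)=13; μ^(2)=11/2; μ^(3)=-7; μ^(4)=-27

((0, 2, 0, 0, 0); (0, 1, 1, 1, 1); (1, 0, 0, 0, 2); (0, 0, 0, 1, 0))


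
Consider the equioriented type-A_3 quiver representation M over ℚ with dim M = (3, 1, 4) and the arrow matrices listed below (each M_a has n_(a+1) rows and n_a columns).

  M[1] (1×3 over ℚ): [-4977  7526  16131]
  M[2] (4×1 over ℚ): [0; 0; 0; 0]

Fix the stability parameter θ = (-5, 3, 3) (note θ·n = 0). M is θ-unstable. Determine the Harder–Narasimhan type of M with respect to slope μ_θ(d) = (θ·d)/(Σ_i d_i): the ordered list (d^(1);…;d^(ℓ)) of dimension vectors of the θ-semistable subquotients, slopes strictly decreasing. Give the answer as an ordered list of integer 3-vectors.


Interval decomposition of M: I[1,1]^2, I[1,2], I[3,3]^4.
HN type (ℓ=2): μ^(1)=3; μ^(2)=-5

((0, 1, 4); (3, 0, 0))


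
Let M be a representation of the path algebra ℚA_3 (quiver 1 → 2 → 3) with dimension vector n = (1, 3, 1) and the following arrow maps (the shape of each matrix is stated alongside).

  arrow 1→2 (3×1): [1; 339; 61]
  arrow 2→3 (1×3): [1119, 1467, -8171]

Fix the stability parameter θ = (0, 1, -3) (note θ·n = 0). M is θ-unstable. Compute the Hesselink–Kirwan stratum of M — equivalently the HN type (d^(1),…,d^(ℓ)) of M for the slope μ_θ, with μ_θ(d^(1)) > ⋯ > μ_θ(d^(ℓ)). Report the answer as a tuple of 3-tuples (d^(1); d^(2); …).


Barcode: M ≅ I[1,3], I[2,2]^2. HN layers by μ_θ (2 steps, strictly decreasing):
  μ^(1)=1; μ^(2)=-2/3

((0, 2, 0); (1, 1, 1))


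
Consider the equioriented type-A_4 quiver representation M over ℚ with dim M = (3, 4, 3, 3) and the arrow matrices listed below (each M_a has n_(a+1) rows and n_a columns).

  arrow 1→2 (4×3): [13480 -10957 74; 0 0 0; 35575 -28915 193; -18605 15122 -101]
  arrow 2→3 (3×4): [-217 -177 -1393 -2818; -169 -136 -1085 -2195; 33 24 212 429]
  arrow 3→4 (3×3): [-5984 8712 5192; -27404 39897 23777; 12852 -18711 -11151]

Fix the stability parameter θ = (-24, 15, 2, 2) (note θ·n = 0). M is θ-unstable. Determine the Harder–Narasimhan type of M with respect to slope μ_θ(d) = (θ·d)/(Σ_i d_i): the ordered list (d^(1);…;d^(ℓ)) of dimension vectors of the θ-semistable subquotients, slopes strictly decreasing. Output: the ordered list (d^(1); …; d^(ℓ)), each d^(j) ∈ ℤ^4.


Barcode: M ≅ I[1,1], I[1,3], I[1,4], I[2,2], I[2,3], I[4,4]^2. HN layers by μ_θ (5 steps, strictly decreasing):
  μ^(1)=15; μ^(2)=17/2; μ^(3)=19/3; μ^(4)=2; μ^(5)=-24

((0, 1, 0, 0); (0, 2, 2, 0); (0, 1, 1, 1); (0, 0, 0, 2); (3, 0, 0, 0))


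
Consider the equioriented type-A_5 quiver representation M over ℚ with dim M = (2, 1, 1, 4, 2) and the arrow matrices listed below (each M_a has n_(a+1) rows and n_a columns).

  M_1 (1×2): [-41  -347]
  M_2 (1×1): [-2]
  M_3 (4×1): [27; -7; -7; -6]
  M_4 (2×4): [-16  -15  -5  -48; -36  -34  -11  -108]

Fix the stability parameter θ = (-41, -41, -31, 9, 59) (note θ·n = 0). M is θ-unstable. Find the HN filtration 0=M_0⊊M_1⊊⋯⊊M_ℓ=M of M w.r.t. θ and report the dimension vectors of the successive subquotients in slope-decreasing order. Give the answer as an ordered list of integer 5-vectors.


Via rank(M_{q-1}∘⋯∘M_p): M ≅ I[1,1], I[1,5], I[4,4]^2, I[4,5].
μ_θ-semistable layers: μ^(1)=59; μ^(2)=9; μ^(3)=-31; μ^(4)=-41

((0, 0, 0, 0, 2); (0, 0, 0, 4, 0); (0, 0, 1, 0, 0); (2, 1, 0, 0, 0))


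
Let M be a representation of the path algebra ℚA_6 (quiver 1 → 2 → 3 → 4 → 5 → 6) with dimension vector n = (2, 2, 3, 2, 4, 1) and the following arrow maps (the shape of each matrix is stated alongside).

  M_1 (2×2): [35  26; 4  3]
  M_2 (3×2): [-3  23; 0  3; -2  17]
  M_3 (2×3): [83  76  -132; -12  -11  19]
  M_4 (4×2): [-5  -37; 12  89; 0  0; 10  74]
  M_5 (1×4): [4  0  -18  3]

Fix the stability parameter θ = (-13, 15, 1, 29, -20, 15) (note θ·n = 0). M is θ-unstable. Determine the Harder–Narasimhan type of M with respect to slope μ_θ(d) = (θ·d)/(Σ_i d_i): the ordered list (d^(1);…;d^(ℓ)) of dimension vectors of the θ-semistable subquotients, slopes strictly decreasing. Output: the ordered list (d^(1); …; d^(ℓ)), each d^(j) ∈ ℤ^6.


Via rank(M_{q-1}∘⋯∘M_p): M ≅ I[1,5], I[1,6], I[3,3], I[5,5]^2.
μ_θ-semistable layers: μ^(1)=15; μ^(2)=25/4; μ^(3)=1; μ^(4)=-13; μ^(5)=-20

((0, 0, 0, 0, 0, 1); (0, 2, 2, 2, 2, 0); (0, 0, 1, 0, 0, 0); (2, 0, 0, 0, 0, 0); (0, 0, 0, 0, 2, 0))


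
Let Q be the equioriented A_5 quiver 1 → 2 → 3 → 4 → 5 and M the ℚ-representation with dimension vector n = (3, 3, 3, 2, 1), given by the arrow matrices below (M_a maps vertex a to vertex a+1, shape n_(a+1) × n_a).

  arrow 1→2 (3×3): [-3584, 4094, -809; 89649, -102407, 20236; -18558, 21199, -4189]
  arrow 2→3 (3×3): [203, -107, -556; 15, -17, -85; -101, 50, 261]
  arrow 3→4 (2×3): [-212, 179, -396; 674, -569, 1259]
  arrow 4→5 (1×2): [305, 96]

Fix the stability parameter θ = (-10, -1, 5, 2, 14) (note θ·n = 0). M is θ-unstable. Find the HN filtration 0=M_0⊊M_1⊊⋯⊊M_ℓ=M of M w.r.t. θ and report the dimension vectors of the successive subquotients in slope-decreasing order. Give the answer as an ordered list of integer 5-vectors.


Interval decomposition of M: I[1,3], I[1,4], I[1,5].
HN type (ℓ=5): μ^(1)=14; μ^(2)=5; μ^(3)=7/2; μ^(4)=-1; μ^(5)=-10

((0, 0, 0, 0, 1); (0, 0, 1, 0, 0); (0, 0, 2, 2, 0); (0, 3, 0, 0, 0); (3, 0, 0, 0, 0))


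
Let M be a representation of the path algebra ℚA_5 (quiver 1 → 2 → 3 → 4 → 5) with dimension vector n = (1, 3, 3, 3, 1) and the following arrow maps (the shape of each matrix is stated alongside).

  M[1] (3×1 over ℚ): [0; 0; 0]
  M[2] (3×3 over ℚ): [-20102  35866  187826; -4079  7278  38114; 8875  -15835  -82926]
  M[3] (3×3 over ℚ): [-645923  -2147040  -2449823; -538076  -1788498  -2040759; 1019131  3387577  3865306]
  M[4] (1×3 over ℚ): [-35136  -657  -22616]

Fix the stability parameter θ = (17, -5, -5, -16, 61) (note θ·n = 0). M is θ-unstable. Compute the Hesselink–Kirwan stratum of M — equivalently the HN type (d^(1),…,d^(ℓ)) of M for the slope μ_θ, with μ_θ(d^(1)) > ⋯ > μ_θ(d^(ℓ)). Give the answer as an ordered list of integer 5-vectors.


Interval decomposition of M: I[1,1], I[2,4]^2, I[2,5].
HN type (ℓ=3): μ^(1)=61; μ^(2)=17; μ^(3)=-26/3

((0, 0, 0, 0, 1); (1, 0, 0, 0, 0); (0, 3, 3, 3, 0))


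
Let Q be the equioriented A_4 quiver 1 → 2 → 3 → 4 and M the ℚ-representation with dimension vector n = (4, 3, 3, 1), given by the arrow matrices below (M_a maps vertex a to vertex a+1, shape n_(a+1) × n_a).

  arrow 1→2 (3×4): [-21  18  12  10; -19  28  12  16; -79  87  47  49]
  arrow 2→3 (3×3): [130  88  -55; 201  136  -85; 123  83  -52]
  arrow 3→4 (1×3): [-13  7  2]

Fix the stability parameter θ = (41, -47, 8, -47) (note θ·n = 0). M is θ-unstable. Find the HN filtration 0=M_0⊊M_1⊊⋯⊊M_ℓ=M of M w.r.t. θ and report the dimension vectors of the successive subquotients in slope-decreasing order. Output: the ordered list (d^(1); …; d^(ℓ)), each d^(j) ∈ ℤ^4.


Via rank(M_{q-1}∘⋯∘M_p): M ≅ I[1,1], I[1,3]^2, I[1,4].
μ_θ-semistable layers: μ^(1)=41; μ^(2)=8; μ^(3)=-3; μ^(4)=-45/4

((1, 0, 0, 0); (0, 0, 2, 0); (2, 2, 0, 0); (1, 1, 1, 1))


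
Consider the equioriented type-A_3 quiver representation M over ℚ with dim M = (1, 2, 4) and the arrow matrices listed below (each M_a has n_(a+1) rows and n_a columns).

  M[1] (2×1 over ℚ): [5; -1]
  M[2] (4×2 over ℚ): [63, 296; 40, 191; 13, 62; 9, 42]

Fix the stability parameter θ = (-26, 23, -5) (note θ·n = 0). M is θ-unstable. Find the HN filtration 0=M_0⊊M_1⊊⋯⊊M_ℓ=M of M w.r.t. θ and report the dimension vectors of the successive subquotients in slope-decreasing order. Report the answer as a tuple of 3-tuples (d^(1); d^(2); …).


Interval decomposition of M: I[1,3], I[2,3], I[3,3]^2.
HN type (ℓ=3): μ^(1)=9; μ^(2)=-5; μ^(3)=-26

((0, 2, 2); (0, 0, 2); (1, 0, 0))


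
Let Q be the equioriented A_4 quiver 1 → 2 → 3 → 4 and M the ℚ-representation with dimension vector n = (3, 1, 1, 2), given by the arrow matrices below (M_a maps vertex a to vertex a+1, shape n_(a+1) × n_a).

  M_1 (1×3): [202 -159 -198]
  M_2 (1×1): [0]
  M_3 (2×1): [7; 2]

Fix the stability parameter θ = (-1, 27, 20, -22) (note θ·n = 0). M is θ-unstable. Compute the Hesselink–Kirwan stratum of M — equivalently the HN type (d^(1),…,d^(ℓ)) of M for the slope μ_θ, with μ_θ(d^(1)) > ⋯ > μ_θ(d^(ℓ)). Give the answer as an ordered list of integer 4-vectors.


Barcode: M ≅ I[1,1]^2, I[1,2], I[3,4], I[4,4]. HN layers by μ_θ (3 steps, strictly decreasing):
  μ^(1)=27; μ^(2)=-1; μ^(3)=-22

((0, 1, 0, 0); (3, 0, 1, 1); (0, 0, 0, 1))


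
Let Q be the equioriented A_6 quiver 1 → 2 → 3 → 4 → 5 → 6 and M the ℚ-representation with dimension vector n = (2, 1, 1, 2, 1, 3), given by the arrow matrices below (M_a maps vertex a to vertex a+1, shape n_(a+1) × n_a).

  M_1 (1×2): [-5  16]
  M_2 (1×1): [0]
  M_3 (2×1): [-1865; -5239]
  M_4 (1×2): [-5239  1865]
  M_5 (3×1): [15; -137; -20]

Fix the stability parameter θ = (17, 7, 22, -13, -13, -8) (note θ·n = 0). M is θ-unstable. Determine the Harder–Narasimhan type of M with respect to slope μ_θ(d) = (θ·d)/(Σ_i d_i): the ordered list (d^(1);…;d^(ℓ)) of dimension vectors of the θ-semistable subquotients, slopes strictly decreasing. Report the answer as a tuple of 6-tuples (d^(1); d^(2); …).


Interval decomposition of M: I[1,1], I[1,2], I[3,4], I[4,6], I[6,6]^2.
HN type (ℓ=5): μ^(1)=17; μ^(2)=12; μ^(3)=9/2; μ^(4)=-8; μ^(5)=-13

((1, 0, 0, 0, 0, 0); (1, 1, 0, 0, 0, 0); (0, 0, 1, 1, 0, 0); (0, 0, 0, 0, 0, 3); (0, 0, 0, 1, 1, 0))


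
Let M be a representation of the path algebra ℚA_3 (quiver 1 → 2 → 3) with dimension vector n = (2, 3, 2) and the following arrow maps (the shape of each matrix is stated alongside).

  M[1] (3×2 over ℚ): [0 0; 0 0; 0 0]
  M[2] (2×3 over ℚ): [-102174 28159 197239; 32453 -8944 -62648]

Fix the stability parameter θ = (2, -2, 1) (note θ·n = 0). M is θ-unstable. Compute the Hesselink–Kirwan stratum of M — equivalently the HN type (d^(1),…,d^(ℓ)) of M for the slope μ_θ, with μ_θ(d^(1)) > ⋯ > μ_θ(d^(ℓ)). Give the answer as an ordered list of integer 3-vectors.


Via rank(M_{q-1}∘⋯∘M_p): M ≅ I[1,1]^2, I[2,2], I[2,3]^2.
μ_θ-semistable layers: μ^(1)=2; μ^(2)=1; μ^(3)=-2

((2, 0, 0); (0, 0, 2); (0, 3, 0))


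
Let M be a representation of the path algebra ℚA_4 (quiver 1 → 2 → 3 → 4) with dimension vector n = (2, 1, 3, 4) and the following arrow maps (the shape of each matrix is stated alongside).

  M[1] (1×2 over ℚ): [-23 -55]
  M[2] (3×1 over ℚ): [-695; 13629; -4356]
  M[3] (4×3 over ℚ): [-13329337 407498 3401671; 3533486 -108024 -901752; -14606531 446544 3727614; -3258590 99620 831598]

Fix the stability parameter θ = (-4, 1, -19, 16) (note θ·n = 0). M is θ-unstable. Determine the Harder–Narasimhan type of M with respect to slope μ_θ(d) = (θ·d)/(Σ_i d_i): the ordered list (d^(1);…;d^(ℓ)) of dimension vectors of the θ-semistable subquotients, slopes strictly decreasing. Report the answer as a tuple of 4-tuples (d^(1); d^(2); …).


Barcode: M ≅ I[1,1], I[1,4], I[3,3], I[3,4], I[4,4]^2. HN layers by μ_θ (4 steps, strictly decreasing):
  μ^(1)=16; μ^(2)=-4; μ^(3)=-22/3; μ^(4)=-19

((0, 0, 0, 4); (1, 0, 0, 0); (1, 1, 1, 0); (0, 0, 2, 0))


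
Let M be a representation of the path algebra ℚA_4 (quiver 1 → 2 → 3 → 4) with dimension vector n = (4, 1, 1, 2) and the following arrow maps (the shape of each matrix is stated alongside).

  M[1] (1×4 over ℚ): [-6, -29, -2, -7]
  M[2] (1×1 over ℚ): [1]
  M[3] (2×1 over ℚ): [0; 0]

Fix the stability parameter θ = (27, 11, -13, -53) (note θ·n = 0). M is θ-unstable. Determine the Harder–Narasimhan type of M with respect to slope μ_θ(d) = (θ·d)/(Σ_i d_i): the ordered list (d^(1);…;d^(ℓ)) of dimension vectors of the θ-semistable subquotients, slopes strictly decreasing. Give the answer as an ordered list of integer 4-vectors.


Interval decomposition of M: I[1,1]^3, I[1,3], I[4,4]^2.
HN type (ℓ=3): μ^(1)=27; μ^(2)=25/3; μ^(3)=-53

((3, 0, 0, 0); (1, 1, 1, 0); (0, 0, 0, 2))


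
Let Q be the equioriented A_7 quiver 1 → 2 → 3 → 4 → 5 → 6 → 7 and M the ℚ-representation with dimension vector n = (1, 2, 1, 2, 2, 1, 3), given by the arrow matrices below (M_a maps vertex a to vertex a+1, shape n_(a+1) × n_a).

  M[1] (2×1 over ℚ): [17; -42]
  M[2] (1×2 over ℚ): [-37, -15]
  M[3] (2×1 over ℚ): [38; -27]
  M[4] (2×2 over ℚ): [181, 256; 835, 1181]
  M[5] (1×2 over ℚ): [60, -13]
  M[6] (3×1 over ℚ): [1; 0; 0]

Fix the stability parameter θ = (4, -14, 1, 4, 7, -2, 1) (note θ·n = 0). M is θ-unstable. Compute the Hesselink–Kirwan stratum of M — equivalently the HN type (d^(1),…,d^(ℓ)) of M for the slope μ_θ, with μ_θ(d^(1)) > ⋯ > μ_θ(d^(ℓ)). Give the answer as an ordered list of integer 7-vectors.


Barcode: M ≅ I[1,7], I[2,2], I[4,5], I[7,7]^2. HN layers by μ_θ (6 steps, strictly decreasing):
  μ^(1)=7; μ^(2)=4; μ^(3)=5/2; μ^(4)=1; μ^(5)=-5; μ^(6)=-14

((0, 0, 0, 0, 1, 0, 0); (0, 0, 0, 1, 0, 0, 0); (0, 0, 0, 1, 1, 1, 1); (0, 0, 1, 0, 0, 0, 2); (1, 1, 0, 0, 0, 0, 0); (0, 1, 0, 0, 0, 0, 0))


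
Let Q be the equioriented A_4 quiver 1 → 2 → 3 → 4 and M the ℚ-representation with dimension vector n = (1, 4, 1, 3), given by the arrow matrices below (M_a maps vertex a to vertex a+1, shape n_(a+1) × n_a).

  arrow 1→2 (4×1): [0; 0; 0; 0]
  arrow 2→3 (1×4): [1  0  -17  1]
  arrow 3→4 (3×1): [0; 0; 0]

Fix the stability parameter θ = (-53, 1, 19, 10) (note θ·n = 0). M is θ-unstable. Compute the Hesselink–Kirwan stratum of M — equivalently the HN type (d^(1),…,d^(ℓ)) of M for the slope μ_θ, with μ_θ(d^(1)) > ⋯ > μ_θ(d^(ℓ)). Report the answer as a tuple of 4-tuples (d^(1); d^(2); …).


Via rank(M_{q-1}∘⋯∘M_p): M ≅ I[1,1], I[2,2]^3, I[2,3], I[4,4]^3.
μ_θ-semistable layers: μ^(1)=19; μ^(2)=10; μ^(3)=1; μ^(4)=-53

((0, 0, 1, 0); (0, 0, 0, 3); (0, 4, 0, 0); (1, 0, 0, 0))


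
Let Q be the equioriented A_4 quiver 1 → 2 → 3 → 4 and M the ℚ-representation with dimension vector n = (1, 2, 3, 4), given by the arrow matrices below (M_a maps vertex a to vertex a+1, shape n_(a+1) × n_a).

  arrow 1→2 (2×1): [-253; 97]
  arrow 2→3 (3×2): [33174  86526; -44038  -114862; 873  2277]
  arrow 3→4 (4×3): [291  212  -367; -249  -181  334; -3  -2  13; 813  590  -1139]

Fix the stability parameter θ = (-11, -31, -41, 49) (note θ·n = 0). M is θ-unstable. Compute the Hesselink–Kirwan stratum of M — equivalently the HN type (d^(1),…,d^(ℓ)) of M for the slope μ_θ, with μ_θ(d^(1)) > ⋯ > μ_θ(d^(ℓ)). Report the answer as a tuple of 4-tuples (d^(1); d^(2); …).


Interval decomposition of M: I[1,2], I[2,4], I[3,3], I[3,4], I[4,4]^2.
HN type (ℓ=4): μ^(1)=49; μ^(2)=-21; μ^(3)=-36; μ^(4)=-41

((0, 0, 0, 4); (1, 1, 0, 0); (0, 1, 1, 0); (0, 0, 2, 0))


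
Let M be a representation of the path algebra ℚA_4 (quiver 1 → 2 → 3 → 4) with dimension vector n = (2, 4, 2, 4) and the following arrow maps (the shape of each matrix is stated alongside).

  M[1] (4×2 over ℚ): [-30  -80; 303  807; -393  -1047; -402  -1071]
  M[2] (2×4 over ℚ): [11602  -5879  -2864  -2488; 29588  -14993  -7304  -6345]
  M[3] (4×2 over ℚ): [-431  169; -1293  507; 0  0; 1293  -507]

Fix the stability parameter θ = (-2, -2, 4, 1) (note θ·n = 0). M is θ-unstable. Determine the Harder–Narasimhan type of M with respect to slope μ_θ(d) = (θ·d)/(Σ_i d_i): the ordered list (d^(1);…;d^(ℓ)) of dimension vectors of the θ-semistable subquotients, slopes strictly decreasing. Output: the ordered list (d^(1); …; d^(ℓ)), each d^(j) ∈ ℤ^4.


Interval decomposition of M: I[1,3], I[1,4], I[2,2]^2, I[4,4]^3.
HN type (ℓ=4): μ^(1)=4; μ^(2)=5/2; μ^(3)=1; μ^(4)=-2

((0, 0, 1, 0); (0, 0, 1, 1); (0, 0, 0, 3); (2, 4, 0, 0))


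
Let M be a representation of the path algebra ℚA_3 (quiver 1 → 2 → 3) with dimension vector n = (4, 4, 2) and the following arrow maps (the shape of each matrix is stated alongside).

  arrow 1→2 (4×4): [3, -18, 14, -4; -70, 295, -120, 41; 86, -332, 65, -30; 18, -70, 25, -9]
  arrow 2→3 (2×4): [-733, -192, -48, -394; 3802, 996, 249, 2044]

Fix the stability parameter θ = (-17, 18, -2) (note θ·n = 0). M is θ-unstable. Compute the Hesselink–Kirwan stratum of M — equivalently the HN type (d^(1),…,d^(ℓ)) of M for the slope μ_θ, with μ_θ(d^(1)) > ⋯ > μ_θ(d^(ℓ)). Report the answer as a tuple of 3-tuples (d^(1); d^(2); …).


Via rank(M_{q-1}∘⋯∘M_p): M ≅ I[1,2]^2, I[1,3]^2.
μ_θ-semistable layers: μ^(1)=18; μ^(2)=8; μ^(3)=-17

((0, 2, 0); (0, 2, 2); (4, 0, 0))


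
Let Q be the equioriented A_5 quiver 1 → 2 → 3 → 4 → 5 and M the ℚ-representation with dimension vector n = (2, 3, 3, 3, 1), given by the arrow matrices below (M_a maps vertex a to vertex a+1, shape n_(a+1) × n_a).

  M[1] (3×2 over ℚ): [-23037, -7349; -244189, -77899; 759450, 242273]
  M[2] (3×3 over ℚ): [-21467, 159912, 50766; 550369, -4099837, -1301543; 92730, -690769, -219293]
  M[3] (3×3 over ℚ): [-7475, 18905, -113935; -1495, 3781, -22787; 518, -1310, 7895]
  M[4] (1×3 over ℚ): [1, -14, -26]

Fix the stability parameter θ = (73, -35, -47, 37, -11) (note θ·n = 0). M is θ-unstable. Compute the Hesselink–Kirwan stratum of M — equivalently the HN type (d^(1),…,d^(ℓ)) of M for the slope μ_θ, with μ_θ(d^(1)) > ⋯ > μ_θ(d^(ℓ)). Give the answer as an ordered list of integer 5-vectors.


Interval decomposition of M: I[1,3], I[1,4], I[2,2], I[3,5], I[4,4].
HN type (ℓ=5): μ^(1)=37; μ^(2)=13; μ^(3)=-3; μ^(4)=-35; μ^(5)=-47

((0, 0, 0, 2, 0); (0, 0, 0, 1, 1); (2, 2, 2, 0, 0); (0, 1, 0, 0, 0); (0, 0, 1, 0, 0))


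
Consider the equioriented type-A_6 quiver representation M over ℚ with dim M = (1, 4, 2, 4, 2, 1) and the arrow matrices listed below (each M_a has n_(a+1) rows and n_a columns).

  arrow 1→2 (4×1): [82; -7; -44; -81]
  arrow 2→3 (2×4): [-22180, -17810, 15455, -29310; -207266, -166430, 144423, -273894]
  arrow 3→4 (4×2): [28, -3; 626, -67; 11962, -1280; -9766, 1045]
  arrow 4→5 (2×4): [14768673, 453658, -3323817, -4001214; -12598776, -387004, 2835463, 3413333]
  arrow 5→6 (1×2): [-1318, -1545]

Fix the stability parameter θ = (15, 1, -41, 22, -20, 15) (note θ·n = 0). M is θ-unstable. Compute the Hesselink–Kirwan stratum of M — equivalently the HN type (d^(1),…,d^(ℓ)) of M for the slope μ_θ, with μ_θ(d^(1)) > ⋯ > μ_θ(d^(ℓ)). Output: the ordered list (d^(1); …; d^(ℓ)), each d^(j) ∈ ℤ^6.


Barcode: M ≅ I[1,2], I[2,2], I[2,5], I[2,6], I[4,4]^2. HN layers by μ_θ (5 steps, strictly decreasing):
  μ^(1)=22; μ^(2)=15; μ^(3)=8; μ^(4)=1; μ^(5)=-20

((0, 0, 0, 2, 0, 0); (0, 0, 0, 0, 0, 1); (1, 1, 0, 0, 0, 0); (0, 1, 0, 2, 2, 0); (0, 2, 2, 0, 0, 0))


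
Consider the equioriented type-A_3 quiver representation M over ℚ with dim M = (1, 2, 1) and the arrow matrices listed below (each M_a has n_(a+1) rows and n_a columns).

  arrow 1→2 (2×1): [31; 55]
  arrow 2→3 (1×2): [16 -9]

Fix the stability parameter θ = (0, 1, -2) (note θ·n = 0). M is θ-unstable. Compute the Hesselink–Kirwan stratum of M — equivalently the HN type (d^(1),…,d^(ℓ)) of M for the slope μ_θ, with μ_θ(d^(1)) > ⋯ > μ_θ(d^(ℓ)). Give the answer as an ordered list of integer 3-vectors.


Via rank(M_{q-1}∘⋯∘M_p): M ≅ I[1,3], I[2,2].
μ_θ-semistable layers: μ^(1)=1; μ^(2)=-1/3

((0, 1, 0); (1, 1, 1))


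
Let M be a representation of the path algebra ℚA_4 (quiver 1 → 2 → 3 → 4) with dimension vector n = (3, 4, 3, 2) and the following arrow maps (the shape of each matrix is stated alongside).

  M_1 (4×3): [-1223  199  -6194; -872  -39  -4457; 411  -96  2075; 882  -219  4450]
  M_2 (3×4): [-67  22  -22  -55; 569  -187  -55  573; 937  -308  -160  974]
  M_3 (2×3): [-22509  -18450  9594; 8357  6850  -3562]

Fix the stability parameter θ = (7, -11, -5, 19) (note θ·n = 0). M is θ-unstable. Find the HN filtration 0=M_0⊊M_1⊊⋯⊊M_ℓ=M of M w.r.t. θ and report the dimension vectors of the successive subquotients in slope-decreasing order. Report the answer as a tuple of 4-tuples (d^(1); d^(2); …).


Barcode: M ≅ I[1,3]^2, I[1,4], I[2,2], I[4,4]. HN layers by μ_θ (3 steps, strictly decreasing):
  μ^(1)=19; μ^(2)=-3; μ^(3)=-11

((0, 0, 0, 2); (3, 3, 3, 0); (0, 1, 0, 0))


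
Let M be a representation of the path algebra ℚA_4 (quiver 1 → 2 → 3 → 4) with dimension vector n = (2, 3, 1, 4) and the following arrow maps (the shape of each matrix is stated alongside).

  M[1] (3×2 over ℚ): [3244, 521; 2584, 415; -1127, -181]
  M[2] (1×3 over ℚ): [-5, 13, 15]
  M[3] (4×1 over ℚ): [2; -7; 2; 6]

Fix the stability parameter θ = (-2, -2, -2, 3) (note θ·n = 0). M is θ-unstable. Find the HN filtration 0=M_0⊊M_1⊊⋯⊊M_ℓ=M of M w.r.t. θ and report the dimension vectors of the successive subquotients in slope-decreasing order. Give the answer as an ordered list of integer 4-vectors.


Barcode: M ≅ I[1,2], I[1,4], I[2,2], I[4,4]^3. HN layers by μ_θ (2 steps, strictly decreasing):
  μ^(1)=3; μ^(2)=-2

((0, 0, 0, 4); (2, 3, 1, 0))


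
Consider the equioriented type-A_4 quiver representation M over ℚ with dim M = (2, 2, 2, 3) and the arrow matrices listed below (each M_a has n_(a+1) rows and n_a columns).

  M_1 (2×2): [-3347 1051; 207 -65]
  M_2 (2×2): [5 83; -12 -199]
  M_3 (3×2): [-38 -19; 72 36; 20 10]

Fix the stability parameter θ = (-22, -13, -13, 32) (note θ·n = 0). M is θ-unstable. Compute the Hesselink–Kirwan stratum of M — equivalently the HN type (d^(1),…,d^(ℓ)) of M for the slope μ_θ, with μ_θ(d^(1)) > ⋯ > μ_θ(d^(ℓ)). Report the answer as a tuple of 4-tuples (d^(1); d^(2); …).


Interval decomposition of M: I[1,3], I[1,4], I[4,4]^2.
HN type (ℓ=3): μ^(1)=32; μ^(2)=-13; μ^(3)=-22

((0, 0, 0, 3); (0, 2, 2, 0); (2, 0, 0, 0))


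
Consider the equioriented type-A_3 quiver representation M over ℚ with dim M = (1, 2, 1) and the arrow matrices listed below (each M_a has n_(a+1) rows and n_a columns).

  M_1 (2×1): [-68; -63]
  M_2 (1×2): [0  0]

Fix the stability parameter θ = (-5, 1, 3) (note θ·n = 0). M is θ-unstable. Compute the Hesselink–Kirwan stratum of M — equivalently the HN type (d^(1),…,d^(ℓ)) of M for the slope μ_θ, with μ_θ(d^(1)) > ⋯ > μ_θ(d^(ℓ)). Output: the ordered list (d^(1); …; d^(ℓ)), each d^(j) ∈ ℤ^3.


Interval decomposition of M: I[1,2], I[2,2], I[3,3].
HN type (ℓ=3): μ^(1)=3; μ^(2)=1; μ^(3)=-5

((0, 0, 1); (0, 2, 0); (1, 0, 0))


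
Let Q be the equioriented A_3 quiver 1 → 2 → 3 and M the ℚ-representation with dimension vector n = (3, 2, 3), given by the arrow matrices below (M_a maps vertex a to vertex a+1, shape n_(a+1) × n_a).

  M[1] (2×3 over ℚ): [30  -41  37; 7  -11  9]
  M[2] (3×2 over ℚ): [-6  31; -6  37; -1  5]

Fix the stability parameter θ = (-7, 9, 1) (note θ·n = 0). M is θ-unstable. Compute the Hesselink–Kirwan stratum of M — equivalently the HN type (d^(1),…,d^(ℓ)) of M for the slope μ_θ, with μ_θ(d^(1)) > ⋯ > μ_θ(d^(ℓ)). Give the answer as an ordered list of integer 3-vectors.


Interval decomposition of M: I[1,1], I[1,3]^2, I[3,3].
HN type (ℓ=3): μ^(1)=5; μ^(2)=1; μ^(3)=-7

((0, 2, 2); (0, 0, 1); (3, 0, 0))


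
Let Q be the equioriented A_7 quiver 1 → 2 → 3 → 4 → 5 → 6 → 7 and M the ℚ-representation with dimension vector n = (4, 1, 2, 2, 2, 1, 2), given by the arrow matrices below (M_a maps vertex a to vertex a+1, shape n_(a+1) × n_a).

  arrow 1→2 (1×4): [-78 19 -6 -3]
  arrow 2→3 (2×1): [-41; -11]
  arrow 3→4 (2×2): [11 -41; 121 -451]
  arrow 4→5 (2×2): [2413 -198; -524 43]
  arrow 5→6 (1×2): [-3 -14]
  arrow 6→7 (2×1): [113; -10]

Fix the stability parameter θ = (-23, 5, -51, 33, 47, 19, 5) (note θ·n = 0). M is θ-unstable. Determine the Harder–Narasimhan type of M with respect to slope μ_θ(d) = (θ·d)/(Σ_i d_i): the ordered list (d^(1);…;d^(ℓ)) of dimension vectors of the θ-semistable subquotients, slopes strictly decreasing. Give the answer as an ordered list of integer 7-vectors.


Via rank(M_{q-1}∘⋯∘M_p): M ≅ I[1,1]^3, I[1,3], I[3,7], I[4,5], I[7,7].
μ_θ-semistable layers: μ^(1)=47; μ^(2)=33; μ^(3)=26; μ^(4)=5; μ^(5)=-23; μ^(6)=-51

((0, 0, 0, 0, 1, 0, 0); (0, 0, 0, 1, 0, 0, 0); (0, 0, 0, 1, 1, 1, 1); (0, 0, 0, 0, 0, 0, 1); (4, 1, 1, 0, 0, 0, 0); (0, 0, 1, 0, 0, 0, 0))
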